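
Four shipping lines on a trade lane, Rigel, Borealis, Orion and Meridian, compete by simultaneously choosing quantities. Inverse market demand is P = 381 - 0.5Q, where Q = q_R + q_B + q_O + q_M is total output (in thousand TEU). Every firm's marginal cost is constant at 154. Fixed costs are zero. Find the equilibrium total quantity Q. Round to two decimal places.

363.20

A representative firm's profit is π_i = q_i(381 - 0.5Q) - 154q_i.
Setting ∂π_i/∂q_i = 0 with rivals' quantities fixed: 227 - q_i - (1/2)·Σ_{j≠i} q_j = 0.
By symmetry each firm produces the same amount; substituting Σ_{j≠i} q_j = 3q_i yields q_i = 227/(5/2) = 454/5.
Total output Q = 454/5 + 454/5 + 454/5 + 454/5 = 1816/5.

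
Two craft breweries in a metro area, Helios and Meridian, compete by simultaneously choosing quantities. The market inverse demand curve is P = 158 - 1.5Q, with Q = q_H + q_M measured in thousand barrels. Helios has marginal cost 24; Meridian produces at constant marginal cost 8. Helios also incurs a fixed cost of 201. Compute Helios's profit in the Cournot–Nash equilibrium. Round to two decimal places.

830.41

Helios's profit: π_H = (158 - 1.5Q)q_H - (24q_H). Setting ∂π_H/∂q_H = 0: 134 - 3q_H - (3/2)(q_M) = 0.
Meridian's first-order condition: 150 - 3q_M - (3/2)(q_H) = 0.
So q_H = (134 - (3/2)q_M)/3 and q_M = (150 - (3/2)q_H)/3.
Solving the pair: q_H = 236/9, q_M = 332/9.
Price P = 158 - (3/2)·(568/9) = 190/3.
Helios's profit: (190/3 - 24)·(236/9) - 201 = 830.4074.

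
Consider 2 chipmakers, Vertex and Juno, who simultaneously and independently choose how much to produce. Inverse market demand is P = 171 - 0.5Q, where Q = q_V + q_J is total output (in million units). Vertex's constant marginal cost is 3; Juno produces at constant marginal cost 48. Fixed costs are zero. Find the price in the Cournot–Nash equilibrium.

74

Vertex's profit: π_V = (171 - 0.5Q)q_V - (3q_V). Setting ∂π_V/∂q_V = 0: 168 - q_V - (1/2)(q_J) = 0.
Juno's profit: π_J = (171 - 0.5Q)q_J - (48q_J). Setting ∂π_J/∂q_J = 0: 123 - q_J - (1/2)(q_V) = 0.
Best responses: q_V = (168 - (1/2)q_J), q_J = (123 - (1/2)q_V).
Substituting one into the other gives q_V = 142 and q_J = 52.
Total output Q = 194, so price P = 171 - (1/2)·194 = 74.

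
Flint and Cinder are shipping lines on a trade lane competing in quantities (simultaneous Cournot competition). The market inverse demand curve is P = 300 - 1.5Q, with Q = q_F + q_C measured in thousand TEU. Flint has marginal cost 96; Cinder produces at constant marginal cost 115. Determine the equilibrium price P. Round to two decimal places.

170.33

Flint's profit: π_F = (300 - 1.5Q)q_F - (96q_F). Setting ∂π_F/∂q_F = 0: 204 - 3q_F - (3/2)(q_C) = 0.
Cinder's profit: π_C = (300 - 1.5Q)q_C - (115q_C). Setting ∂π_C/∂q_C = 0: 185 - 3q_C - (3/2)(q_F) = 0.
Best responses: q_F = (204 - (3/2)q_C)/3, q_C = (185 - (3/2)q_F)/3.
Substituting one into the other gives q_F = 446/9 and q_C = 332/9.
Total output Q = 778/9, so price P = 300 - (3/2)·(778/9) = 511/3.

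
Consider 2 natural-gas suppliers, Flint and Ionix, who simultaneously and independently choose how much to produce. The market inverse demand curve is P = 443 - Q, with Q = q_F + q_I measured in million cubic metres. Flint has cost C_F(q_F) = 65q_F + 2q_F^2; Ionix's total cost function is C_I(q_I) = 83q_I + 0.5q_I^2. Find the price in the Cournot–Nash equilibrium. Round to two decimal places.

292.65

Flint's profit: π_F = (443 - Q)q_F - (65q_F + 2q_F²). Setting ∂π_F/∂q_F = 0: 378 - 6q_F - (q_I) = 0.
Ionix's profit: π_I = (443 - Q)q_I - (83q_I + (1/2)q_I²). Setting ∂π_I/∂q_I = 0: 360 - 3q_I - (q_F) = 0.
So q_F = (378 - q_I)/6 and q_I = (360 - q_F)/3.
Solving the pair: q_F = 774/17, q_I = 1782/17.
Total output Q = 150.3529, so price P = 443 - 150.3529 = 292.6471.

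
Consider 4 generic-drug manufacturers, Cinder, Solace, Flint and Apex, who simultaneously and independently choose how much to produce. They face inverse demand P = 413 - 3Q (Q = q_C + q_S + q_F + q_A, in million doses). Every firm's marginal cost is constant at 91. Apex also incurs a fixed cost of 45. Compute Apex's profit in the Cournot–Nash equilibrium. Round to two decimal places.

1337.45

A representative firm's profit is π_i = q_i(413 - 3Q) - 91q_i.
Setting ∂π_i/∂q_i = 0 with rivals' quantities fixed: 322 - 6q_i - 3·Σ_{j≠i} q_j = 0.
By symmetry each firm produces the same amount; substituting Σ_{j≠i} q_j = 3q_i yields q_i = 322/15.
Price P = 413 - 3·(1288/15) = 777/5.
Apex's profit: (777/5 - 91)·(322/15) - 45 = 1337.4533.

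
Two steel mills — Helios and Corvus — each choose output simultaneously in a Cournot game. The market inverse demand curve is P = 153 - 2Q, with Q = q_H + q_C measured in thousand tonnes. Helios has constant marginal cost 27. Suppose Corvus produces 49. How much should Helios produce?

With the rival's output fixed at 49, Helios's profit is π_H = (153 - 2·49 - 2q_H)q_H - (27q_H) = (55 - 2q_H)q_H - (27q_H).
∂π_H/∂q_H = 28 - 4q_H = 0, so q_H = 7.

7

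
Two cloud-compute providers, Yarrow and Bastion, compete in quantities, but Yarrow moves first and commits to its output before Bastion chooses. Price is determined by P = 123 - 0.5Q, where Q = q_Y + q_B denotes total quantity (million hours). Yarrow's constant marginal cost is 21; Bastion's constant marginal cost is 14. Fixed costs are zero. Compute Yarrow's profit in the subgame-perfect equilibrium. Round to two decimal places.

2256.25

Solve by backward induction. Given q_Y, the follower Bastion maximises π_B = (123 - (1/2)q_Y - (1/2)q_B)q_B - 14q_B.
∂π_B/∂q_B = 109 - (1/2)q_Y - q_B = 0 gives the reaction function q_B = (109 - (1/2)q_Y).
The leader anticipates this reaction. Substituting into P = 123 - 0.5Q gives P = 137/2 - (1/4)q_Y, so π_Y = (137/2 - (1/4)q_Y)q_Y - 21q_Y.
Leader FOC: 95/2 - (1/2)q_Y = 0, so q_Y = 95.
Then q_B = (109 - (1/2)·95) = 123/2.
Price P = 123 - (1/2)·(313/2) = 179/4.
Yarrow's profit: (179/4 - 21)·95 = 2256.2500.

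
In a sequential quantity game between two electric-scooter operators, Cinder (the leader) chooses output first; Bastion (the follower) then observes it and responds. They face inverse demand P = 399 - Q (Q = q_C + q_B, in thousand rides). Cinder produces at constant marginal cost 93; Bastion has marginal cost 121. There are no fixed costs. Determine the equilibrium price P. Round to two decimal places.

176.50

The follower Bastion best-responds to any q_C: π_B = (399 - Q)q_B - 121q_B.
∂π_B/∂q_B = 278 - q_C - 2q_B = 0 gives the reaction function q_B = (278 - q_C)/2.
The leader anticipates this reaction. Substituting into P = 399 - Q gives P = 260 - (1/2)q_C, so π_C = (260 - (1/2)q_C)q_C - 93q_C.
Leader FOC: 167 - q_C = 0, so q_C = 167.
Then q_B = (278 - 167)/2 = 111/2.
Total output Q = 445/2, so price P = 399 - 445/2 = 353/2.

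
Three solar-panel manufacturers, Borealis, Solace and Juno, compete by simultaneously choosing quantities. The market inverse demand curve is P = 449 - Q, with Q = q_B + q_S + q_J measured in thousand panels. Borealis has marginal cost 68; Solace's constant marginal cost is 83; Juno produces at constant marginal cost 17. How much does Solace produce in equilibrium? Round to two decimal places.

71.25

Borealis's profit: π_B = (449 - Q)q_B - (68q_B). Setting ∂π_B/∂q_B = 0: 381 - 2q_B - (q_S + q_J) = 0.
Solace's profit: π_S = (449 - Q)q_S - (83q_S). Setting ∂π_S/∂q_S = 0: 366 - 2q_S - (q_B + q_J) = 0.
Juno's first-order condition: 432 - 2q_J - (q_B + q_S) = 0.
Adding the 3 first-order conditions: 1179 − 4Q = 0, so Q = 1179/4.
Back-substituting: q_B = (381 − 1179/4) = 345/4, q_S = (366 − 1179/4) = 285/4, q_J = (432 − 1179/4) = 549/4.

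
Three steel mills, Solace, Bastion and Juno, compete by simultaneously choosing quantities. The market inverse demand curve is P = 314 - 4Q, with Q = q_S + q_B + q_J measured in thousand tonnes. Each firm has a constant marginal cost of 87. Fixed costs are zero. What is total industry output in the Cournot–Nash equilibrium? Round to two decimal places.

Each firm earns π_i = (314 - 4Q)q_i - 87q_i.
Setting ∂π_i/∂q_i = 0 with rivals' quantities fixed: 227 - 8q_i - 4·Σ_{j≠i} q_j = 0.
With identical firms every q_j equals q_i, so Σ_{j≠i} q_j = 2q_i and 227 = 16q_i, giving q_i = 227/16.
Total output Q = 227/16 + 227/16 + 227/16 = 681/16.

42.56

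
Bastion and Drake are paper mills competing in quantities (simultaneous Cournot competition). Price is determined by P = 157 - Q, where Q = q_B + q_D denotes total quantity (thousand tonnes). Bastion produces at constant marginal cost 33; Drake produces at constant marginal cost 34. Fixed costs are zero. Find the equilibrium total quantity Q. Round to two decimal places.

Bastion's profit: π_B = (157 - Q)q_B - (33q_B). Setting ∂π_B/∂q_B = 0: 124 - 2q_B - (q_D) = 0.
Drake's first-order condition: 123 - 2q_D - (q_B) = 0.
Rearranging gives the reaction functions q_B = (124 - q_D)/2 and q_D = (123 - q_B)/2.
Substituting one into the other gives q_B = 125/3 and q_D = 122/3.
Total output Q = 125/3 + 122/3 = 247/3.

82.33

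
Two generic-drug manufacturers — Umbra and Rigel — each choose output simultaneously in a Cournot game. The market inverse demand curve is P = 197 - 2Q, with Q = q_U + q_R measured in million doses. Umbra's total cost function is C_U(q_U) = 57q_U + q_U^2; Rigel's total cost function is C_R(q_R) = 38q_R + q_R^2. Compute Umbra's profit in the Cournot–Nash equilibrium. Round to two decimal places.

Umbra's profit: π_U = (197 - 2Q)q_U - (57q_U + q_U²). Setting ∂π_U/∂q_U = 0: 140 - 6q_U - 2(q_R) = 0.
Rigel's profit: π_R = (197 - 2Q)q_R - (38q_R + q_R²). Setting ∂π_R/∂q_R = 0: 159 - 6q_R - 2(q_U) = 0.
Best responses: q_U = (140 - 2q_R)/6, q_R = (159 - 2q_U)/6.
Solving the pair: q_U = 261/16, q_R = 337/16.
Price P = 197 - 2·(299/8) = 489/4.
Umbra's profit: (489/4)·(261/16) - 57·(261/16) - (261/16)² = 798.2930.

798.29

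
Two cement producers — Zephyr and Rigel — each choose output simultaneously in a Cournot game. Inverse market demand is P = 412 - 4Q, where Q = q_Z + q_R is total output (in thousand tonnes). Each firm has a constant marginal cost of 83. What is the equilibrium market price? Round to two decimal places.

Each firm earns π_i = (412 - 4Q)q_i - 83q_i.
First-order condition (treating rivals' output as given): 329 - 8q_i - 4q_j = 0.
With identical firms every q_j equals q_i, so q_j = q_i and 329 = 12q_i, giving q_i = 329/12.
Total output Q = 329/6, so price P = 412 - 4·(329/6) = 578/3.

192.67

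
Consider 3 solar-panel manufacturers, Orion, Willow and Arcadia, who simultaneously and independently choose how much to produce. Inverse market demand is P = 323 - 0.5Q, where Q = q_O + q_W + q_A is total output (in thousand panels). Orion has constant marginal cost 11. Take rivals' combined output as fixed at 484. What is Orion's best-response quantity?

70

With rivals' combined output fixed at 484, Orion's profit is π_O = (323 - (1/2)·484 - (1/2)q_O)q_O - (11q_O) = (81 - (1/2)q_O)q_O - (11q_O).
∂π_O/∂q_O = 70 - q_O = 0, so q_O = 70.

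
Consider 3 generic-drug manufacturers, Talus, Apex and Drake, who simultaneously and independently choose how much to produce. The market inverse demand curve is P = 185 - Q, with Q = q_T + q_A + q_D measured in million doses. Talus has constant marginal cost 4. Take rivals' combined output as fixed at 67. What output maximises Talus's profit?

57

With rivals' combined output fixed at 67, Talus's profit is π_T = (185 - 67 - q_T)q_T - (4q_T) = (118 - q_T)q_T - (4q_T).
∂π_T/∂q_T = 114 - 2q_T = 0, so q_T = 57.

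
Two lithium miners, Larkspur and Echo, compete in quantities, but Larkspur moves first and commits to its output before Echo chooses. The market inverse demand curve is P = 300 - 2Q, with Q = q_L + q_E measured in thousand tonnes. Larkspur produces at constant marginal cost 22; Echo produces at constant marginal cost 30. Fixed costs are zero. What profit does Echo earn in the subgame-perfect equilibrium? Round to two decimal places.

2016.13

The follower Echo best-responds to any q_L: π_E = (300 - 2Q)q_E - 30q_E.
Follower FOC: 270 - 2q_L - 4q_E = 0, so q_E(q_L) = (270 - 2q_L)/4.
The leader anticipates this reaction. Substituting into P = 300 - 2Q gives P = 165 - q_L, so π_L = (165 - q_L)q_L - 22q_L.
The leader's first-order condition 143 - 2q_L = 0 yields q_L = 143/2.
Then q_E = (270 - 2·(143/2))/4 = 127/4.
Price P = 300 - 2·(413/4) = 187/2.
Echo's profit: (187/2 - 30)·(127/4) = 2016.1250.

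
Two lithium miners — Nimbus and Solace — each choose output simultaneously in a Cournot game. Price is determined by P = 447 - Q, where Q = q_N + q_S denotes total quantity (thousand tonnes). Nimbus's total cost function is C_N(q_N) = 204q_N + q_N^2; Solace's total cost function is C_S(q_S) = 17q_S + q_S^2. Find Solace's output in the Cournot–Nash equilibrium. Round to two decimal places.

Nimbus's profit: π_N = (447 - Q)q_N - (204q_N + q_N²). Setting ∂π_N/∂q_N = 0: 243 - 4q_N - (q_S) = 0.
Solace's profit: π_S = (447 - Q)q_S - (17q_S + q_S²). Setting ∂π_S/∂q_S = 0: 430 - 4q_S - (q_N) = 0.
Best responses: q_N = (243 - q_S)/4, q_S = (430 - q_N)/4.
Substituting one into the other gives q_N = 542/15 and q_S = 1477/15.

98.47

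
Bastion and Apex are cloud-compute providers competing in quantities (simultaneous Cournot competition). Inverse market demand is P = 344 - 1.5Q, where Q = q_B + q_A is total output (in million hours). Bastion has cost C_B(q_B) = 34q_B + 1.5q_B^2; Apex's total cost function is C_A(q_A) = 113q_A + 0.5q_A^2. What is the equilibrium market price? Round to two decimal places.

218.86

Bastion's profit: π_B = (344 - 1.5Q)q_B - (34q_B + (3/2)q_B²). Setting ∂π_B/∂q_B = 0: 310 - 6q_B - (3/2)(q_A) = 0.
Apex's profit: π_A = (344 - 1.5Q)q_A - (113q_A + (1/2)q_A²). Setting ∂π_A/∂q_A = 0: 231 - 4q_A - (3/2)(q_B) = 0.
Best responses: q_B = (310 - (3/2)q_A)/6, q_A = (231 - (3/2)q_B)/4.
Solving the pair: q_B = 41.0805, q_A = 1228/29.
Total output Q = 83.4253, so price P = 344 - (3/2)·83.4253 = 218.8621.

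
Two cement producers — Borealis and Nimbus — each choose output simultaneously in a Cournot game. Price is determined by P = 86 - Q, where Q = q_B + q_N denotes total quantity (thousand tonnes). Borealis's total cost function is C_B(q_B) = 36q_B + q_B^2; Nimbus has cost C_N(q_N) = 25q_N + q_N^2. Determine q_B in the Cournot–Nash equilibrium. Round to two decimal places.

Borealis's profit: π_B = (86 - Q)q_B - (36q_B + q_B²). Setting ∂π_B/∂q_B = 0: 50 - 4q_B - (q_N) = 0.
Nimbus's profit: π_N = (86 - Q)q_N - (25q_N + q_N²). Setting ∂π_N/∂q_N = 0: 61 - 4q_N - (q_B) = 0.
So q_B = (50 - q_N)/4 and q_N = (61 - q_B)/4.
Solving the pair: q_B = 139/15, q_N = 194/15.

9.27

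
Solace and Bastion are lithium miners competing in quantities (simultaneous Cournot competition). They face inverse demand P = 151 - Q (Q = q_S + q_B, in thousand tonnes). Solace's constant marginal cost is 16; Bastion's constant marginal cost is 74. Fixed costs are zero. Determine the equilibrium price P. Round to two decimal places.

80.33

Solace's profit: π_S = (151 - Q)q_S - (16q_S). Setting ∂π_S/∂q_S = 0: 135 - 2q_S - (q_B) = 0.
Bastion's first-order condition: 77 - 2q_B - (q_S) = 0.
So q_S = (135 - q_B)/2 and q_B = (77 - q_S)/2.
Substituting one into the other gives q_S = 193/3 and q_B = 19/3.
Total output Q = 212/3, so price P = 151 - 212/3 = 241/3.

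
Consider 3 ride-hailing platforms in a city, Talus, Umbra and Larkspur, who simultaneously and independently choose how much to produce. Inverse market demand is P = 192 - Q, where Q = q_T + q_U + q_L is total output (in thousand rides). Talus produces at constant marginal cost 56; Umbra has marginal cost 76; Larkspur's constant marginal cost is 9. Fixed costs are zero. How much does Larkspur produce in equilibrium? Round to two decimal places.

Talus's profit: π_T = (192 - Q)q_T - (56q_T). Setting ∂π_T/∂q_T = 0: 136 - 2q_T - (q_U + q_L) = 0.
Umbra's first-order condition: 116 - 2q_U - (q_T + q_L) = 0.
Larkspur's profit: π_L = (192 - Q)q_L - (9q_L). Setting ∂π_L/∂q_L = 0: 183 - 2q_L - (q_T + q_U) = 0.
Adding the 3 conditions: 435 − 2Q − 2Q = 0, i.e. Q = 435/4.
Back-substituting: q_T = (136 − 435/4) = 109/4, q_U = (116 − 435/4) = 29/4, q_L = (183 − 435/4) = 297/4.

74.25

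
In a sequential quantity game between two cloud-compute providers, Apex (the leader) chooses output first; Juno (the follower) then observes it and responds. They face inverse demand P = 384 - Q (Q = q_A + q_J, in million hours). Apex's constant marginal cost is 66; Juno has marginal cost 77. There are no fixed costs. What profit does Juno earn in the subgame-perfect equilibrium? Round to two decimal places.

Solve by backward induction. Given q_A, the follower Juno maximises π_J = (384 - q_A - q_J)q_J - 77q_J.
Setting the follower's marginal profit to zero, 307 - q_A - 2q_J = 0, i.e. q_J = (307 - q_A)/2.
The leader anticipates this reaction. Substituting into P = 384 - Q gives P = 461/2 - (1/2)q_A, so π_A = (461/2 - (1/2)q_A)q_A - 66q_A.
The leader's first-order condition 329/2 - q_A = 0 yields q_A = 329/2.
Then q_J = (307 - 329/2)/2 = 285/4.
Price P = 384 - 943/4 = 593/4.
Juno's profit: (593/4 - 77)·(285/4) = 5076.5625.

5076.56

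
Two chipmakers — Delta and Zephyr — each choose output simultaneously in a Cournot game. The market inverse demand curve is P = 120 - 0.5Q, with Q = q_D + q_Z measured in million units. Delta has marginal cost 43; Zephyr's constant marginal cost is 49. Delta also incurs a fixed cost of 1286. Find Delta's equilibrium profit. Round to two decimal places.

244.89

Delta's profit: π_D = (120 - 0.5Q)q_D - (43q_D). Setting ∂π_D/∂q_D = 0: 77 - q_D - (1/2)(q_Z) = 0.
Zephyr's profit: π_Z = (120 - 0.5Q)q_Z - (49q_Z). Setting ∂π_Z/∂q_Z = 0: 71 - q_Z - (1/2)(q_D) = 0.
So q_D = (77 - (1/2)q_Z) and q_Z = (71 - (1/2)q_D).
Substituting one into the other gives q_D = 166/3 and q_Z = 130/3.
Price P = 120 - (1/2)·(296/3) = 212/3.
Delta's profit: (212/3 - 43)·(166/3) - 1286 = 244.8889.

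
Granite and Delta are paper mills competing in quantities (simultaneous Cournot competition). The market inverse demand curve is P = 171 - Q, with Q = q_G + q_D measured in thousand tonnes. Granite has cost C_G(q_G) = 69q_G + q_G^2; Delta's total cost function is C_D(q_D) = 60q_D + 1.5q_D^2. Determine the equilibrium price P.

Granite's profit: π_G = (171 - Q)q_G - (69q_G + q_G²). Setting ∂π_G/∂q_G = 0: 102 - 4q_G - (q_D) = 0.
Delta's profit: π_D = (171 - Q)q_D - (60q_D + (3/2)q_D²). Setting ∂π_D/∂q_D = 0: 111 - 5q_D - (q_G) = 0.
Rearranging gives the reaction functions q_G = (102 - q_D)/4 and q_D = (111 - q_G)/5.
Substituting one into the other gives q_G = 21 and q_D = 18.
Total output Q = 39, so price P = 171 - 39 = 132.

132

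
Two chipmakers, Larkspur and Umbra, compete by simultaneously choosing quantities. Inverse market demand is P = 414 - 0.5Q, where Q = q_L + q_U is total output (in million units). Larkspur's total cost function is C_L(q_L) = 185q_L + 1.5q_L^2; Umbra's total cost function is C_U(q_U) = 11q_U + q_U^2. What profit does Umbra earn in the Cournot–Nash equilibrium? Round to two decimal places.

Larkspur's profit: π_L = (414 - 0.5Q)q_L - (185q_L + (3/2)q_L²). Setting ∂π_L/∂q_L = 0: 229 - 4q_L - (1/2)(q_U) = 0.
Umbra's profit: π_U = (414 - 0.5Q)q_U - (11q_U + q_U²). Setting ∂π_U/∂q_U = 0: 403 - 3q_U - (1/2)(q_L) = 0.
Rearranging gives the reaction functions q_L = (229 - (1/2)q_U)/4 and q_U = (403 - (1/2)q_L)/3.
Substituting one into the other gives q_L = 1942/47 and q_U = 127.4468.
Price P = 414 - (1/2)·168.7660 = 329.6170.
Umbra's profit: 329.6170·127.4468 - 11·127.4468 - 127.4468² = 24364.0335.

24364.03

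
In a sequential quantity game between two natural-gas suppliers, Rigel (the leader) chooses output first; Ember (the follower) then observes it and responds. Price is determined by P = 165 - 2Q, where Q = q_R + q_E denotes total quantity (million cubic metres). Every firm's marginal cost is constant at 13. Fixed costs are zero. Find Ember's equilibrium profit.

722

The follower Ember best-responds to any q_R: π_E = (165 - 2Q)q_E - 13q_E.
∂π_E/∂q_E = 152 - 2q_R - 4q_E = 0 gives the reaction function q_E = (152 - 2q_R)/4.
The leader anticipates this reaction. Substituting into P = 165 - 2Q gives P = 89 - q_R, so π_R = (89 - q_R)q_R - 13q_R.
Leader FOC: 76 - 2q_R = 0, so q_R = 38.
Then q_E = (152 - 2·38)/4 = 19.
Price P = 165 - 2·57 = 51.
Ember's profit: (51 - 13)·19 = 722.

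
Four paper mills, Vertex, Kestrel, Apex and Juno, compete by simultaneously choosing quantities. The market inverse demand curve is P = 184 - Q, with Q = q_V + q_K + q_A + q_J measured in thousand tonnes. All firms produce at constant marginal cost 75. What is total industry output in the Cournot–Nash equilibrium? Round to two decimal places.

87.20

Each firm earns π_i = (184 - Q)q_i - 75q_i.
Setting ∂π_i/∂q_i = 0 with rivals' quantities fixed: 109 - 2q_i - Σ_{j≠i} q_j = 0.
With identical firms every q_j equals q_i, so Σ_{j≠i} q_j = 3q_i and 109 = 5q_i, giving q_i = 109/5.
Total output Q = 109/5 + 109/5 + 109/5 + 109/5 = 436/5.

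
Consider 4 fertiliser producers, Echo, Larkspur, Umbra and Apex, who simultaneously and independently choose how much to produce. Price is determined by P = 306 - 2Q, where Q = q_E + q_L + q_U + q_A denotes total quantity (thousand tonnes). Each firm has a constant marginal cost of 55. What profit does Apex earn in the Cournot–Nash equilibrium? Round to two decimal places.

1260.02

A representative firm's profit is π_i = q_i(306 - 2Q) - 55q_i.
First-order condition (treating rivals' output as given): 251 - 4q_i - 2·Σ_{j≠i} q_j = 0.
By symmetry each firm produces the same amount; substituting Σ_{j≠i} q_j = 3q_i yields q_i = 251/10.
Price P = 306 - 2·(502/5) = 526/5.
Apex's profit: (526/5 - 55)·(251/10) = 1260.0200.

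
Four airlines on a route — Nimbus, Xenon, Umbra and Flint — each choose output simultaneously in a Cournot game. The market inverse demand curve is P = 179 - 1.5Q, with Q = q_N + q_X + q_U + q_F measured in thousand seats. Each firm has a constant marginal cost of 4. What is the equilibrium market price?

39

A representative firm's profit is π_i = q_i(179 - 1.5Q) - 4q_i.
First-order condition (treating rivals' output as given): 175 - 3q_i - (3/2)·Σ_{j≠i} q_j = 0.
By symmetry each firm produces the same amount; substituting Σ_{j≠i} q_j = 3q_i yields q_i = 175/(15/2) = 70/3.
Total output Q = 280/3, so price P = 179 - (3/2)·(280/3) = 39.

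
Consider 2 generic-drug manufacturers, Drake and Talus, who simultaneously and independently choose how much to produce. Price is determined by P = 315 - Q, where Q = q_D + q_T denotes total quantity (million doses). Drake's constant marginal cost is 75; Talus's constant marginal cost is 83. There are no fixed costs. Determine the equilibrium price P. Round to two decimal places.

157.67

Drake's profit: π_D = (315 - Q)q_D - (75q_D). Setting ∂π_D/∂q_D = 0: 240 - 2q_D - (q_T) = 0.
Talus's profit: π_T = (315 - Q)q_T - (83q_T). Setting ∂π_T/∂q_T = 0: 232 - 2q_T - (q_D) = 0.
Best responses: q_D = (240 - q_T)/2, q_T = (232 - q_D)/2.
Solving the pair: q_D = 248/3, q_T = 224/3.
Total output Q = 472/3, so price P = 315 - 472/3 = 473/3.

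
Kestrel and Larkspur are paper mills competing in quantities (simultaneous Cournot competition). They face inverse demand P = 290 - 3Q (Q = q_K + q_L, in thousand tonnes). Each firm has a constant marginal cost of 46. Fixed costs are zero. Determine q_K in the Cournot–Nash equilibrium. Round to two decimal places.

A representative firm's profit is π_i = q_i(290 - 3Q) - 46q_i.
First-order condition (treating rivals' output as given): 244 - 6q_i - 3q_j = 0.
With identical firms every q_j equals q_i, so q_j = q_i and 244 = 9q_i, giving q_i = 244/9.

27.11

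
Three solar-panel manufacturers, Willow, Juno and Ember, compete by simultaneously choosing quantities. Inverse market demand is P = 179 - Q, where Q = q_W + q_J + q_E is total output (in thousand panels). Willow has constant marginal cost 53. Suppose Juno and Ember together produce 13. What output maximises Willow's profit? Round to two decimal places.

With rivals' combined output fixed at 13, Willow's profit is π_W = (179 - 13 - q_W)q_W - (53q_W) = (166 - q_W)q_W - (53q_W).
∂π_W/∂q_W = 113 - 2q_W = 0, so q_W = 113/2.

56.50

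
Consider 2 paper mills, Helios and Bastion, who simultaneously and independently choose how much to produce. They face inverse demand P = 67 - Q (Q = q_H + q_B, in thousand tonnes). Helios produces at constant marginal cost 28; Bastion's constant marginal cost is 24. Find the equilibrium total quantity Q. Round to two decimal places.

27.33

Helios's profit: π_H = (67 - Q)q_H - (28q_H). Setting ∂π_H/∂q_H = 0: 39 - 2q_H - (q_B) = 0.
Bastion's first-order condition: 43 - 2q_B - (q_H) = 0.
So q_H = (39 - q_B)/2 and q_B = (43 - q_H)/2.
Solving the pair: q_H = 35/3, q_B = 47/3.
Total output Q = 35/3 + 47/3 = 82/3.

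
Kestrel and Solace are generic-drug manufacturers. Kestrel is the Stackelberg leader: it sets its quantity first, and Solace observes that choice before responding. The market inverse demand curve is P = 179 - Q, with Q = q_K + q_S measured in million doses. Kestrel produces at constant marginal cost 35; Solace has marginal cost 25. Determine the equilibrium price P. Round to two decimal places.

68.50

Solve by backward induction. Given q_K, the follower Solace maximises π_S = (179 - q_K - q_S)q_S - 25q_S.
Follower FOC: 154 - q_K - 2q_S = 0, so q_S(q_K) = (154 - q_K)/2.
The leader anticipates this reaction. Substituting into P = 179 - Q gives P = 102 - (1/2)q_K, so π_K = (102 - (1/2)q_K)q_K - 35q_K.
The leader's first-order condition 67 - q_K = 0 yields q_K = 67.
Then q_S = (154 - 67)/2 = 87/2.
Total output Q = 221/2, so price P = 179 - 221/2 = 137/2.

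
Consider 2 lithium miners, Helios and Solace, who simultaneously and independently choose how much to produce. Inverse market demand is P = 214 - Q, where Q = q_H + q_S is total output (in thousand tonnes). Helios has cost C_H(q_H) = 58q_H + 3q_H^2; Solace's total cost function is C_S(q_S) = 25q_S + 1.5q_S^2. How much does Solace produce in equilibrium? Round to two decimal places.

34.77

Helios's profit: π_H = (214 - Q)q_H - (58q_H + 3q_H²). Setting ∂π_H/∂q_H = 0: 156 - 8q_H - (q_S) = 0.
Solace's first-order condition: 189 - 5q_S - (q_H) = 0.
Best responses: q_H = (156 - q_S)/8, q_S = (189 - q_H)/5.
Solving the pair: q_H = 197/13, q_S = 452/13.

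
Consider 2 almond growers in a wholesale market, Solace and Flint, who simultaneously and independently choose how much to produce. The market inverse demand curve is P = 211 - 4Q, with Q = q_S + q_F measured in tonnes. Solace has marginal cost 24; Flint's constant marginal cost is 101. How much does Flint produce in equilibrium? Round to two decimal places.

2.75

Solace's profit: π_S = (211 - 4Q)q_S - (24q_S). Setting ∂π_S/∂q_S = 0: 187 - 8q_S - 4(q_F) = 0.
Flint's first-order condition: 110 - 8q_F - 4(q_S) = 0.
Best responses: q_S = (187 - 4q_F)/8, q_F = (110 - 4q_S)/8.
Solving the pair: q_S = 22, q_F = 11/4.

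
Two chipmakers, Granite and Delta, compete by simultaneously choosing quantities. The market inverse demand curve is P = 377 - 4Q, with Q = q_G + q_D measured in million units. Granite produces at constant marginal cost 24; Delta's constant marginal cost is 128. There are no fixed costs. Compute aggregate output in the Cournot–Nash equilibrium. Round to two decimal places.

Granite's profit: π_G = (377 - 4Q)q_G - (24q_G). Setting ∂π_G/∂q_G = 0: 353 - 8q_G - 4(q_D) = 0.
Delta's profit: π_D = (377 - 4Q)q_D - (128q_D). Setting ∂π_D/∂q_D = 0: 249 - 8q_D - 4(q_G) = 0.
Rearranging gives the reaction functions q_G = (353 - 4q_D)/8 and q_D = (249 - 4q_G)/8.
Substituting one into the other gives q_G = 457/12 and q_D = 145/12.
Total output Q = 457/12 + 145/12 = 301/6.

50.17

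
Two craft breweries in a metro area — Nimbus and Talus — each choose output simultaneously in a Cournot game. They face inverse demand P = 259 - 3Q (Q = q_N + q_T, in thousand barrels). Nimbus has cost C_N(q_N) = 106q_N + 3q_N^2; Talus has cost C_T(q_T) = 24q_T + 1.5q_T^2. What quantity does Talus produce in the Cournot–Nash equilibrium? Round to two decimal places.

23.85

Nimbus's profit: π_N = (259 - 3Q)q_N - (106q_N + 3q_N²). Setting ∂π_N/∂q_N = 0: 153 - 12q_N - 3(q_T) = 0.
Talus's profit: π_T = (259 - 3Q)q_T - (24q_T + (3/2)q_T²). Setting ∂π_T/∂q_T = 0: 235 - 9q_T - 3(q_N) = 0.
Rearranging gives the reaction functions q_N = (153 - 3q_T)/12 and q_T = (235 - 3q_N)/9.
Substituting one into the other gives q_N = 224/33 and q_T = 787/33.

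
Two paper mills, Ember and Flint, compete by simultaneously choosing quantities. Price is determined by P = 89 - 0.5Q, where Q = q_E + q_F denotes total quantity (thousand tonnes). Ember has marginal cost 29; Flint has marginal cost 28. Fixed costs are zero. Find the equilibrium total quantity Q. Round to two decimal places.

80.67

Ember's profit: π_E = (89 - 0.5Q)q_E - (29q_E). Setting ∂π_E/∂q_E = 0: 60 - q_E - (1/2)(q_F) = 0.
Flint's profit: π_F = (89 - 0.5Q)q_F - (28q_F). Setting ∂π_F/∂q_F = 0: 61 - q_F - (1/2)(q_E) = 0.
So q_E = (60 - (1/2)q_F) and q_F = (61 - (1/2)q_E).
Solving the pair: q_E = 118/3, q_F = 124/3.
Total output Q = 118/3 + 124/3 = 242/3.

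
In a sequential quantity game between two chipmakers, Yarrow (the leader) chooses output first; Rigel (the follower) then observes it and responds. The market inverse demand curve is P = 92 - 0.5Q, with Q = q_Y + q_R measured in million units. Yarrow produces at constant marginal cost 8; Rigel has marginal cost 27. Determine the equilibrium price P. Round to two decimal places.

33.75

Solve by backward induction. Given q_Y, the follower Rigel maximises π_R = (92 - (1/2)q_Y - (1/2)q_R)q_R - 27q_R.
Setting the follower's marginal profit to zero, 65 - (1/2)q_Y - q_R = 0, i.e. q_R = (65 - (1/2)q_Y).
The leader anticipates this reaction. Substituting into P = 92 - 0.5Q gives P = 119/2 - (1/4)q_Y, so π_Y = (119/2 - (1/4)q_Y)q_Y - 8q_Y.
Maximising: ∂π_Y/∂q_Y = 103/2 - (1/2)q_Y = 0, giving q_Y = 103.
Then q_R = (65 - (1/2)·103) = 27/2.
Total output Q = 233/2, so price P = 92 - (1/2)·(233/2) = 135/4.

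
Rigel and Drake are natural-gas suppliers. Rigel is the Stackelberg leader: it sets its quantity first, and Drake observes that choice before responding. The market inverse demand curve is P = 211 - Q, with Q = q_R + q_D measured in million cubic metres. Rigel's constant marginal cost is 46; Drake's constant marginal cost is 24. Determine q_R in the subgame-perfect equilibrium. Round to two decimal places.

Solve by backward induction. Given q_R, the follower Drake maximises π_D = (211 - q_R - q_D)q_D - 24q_D.
∂π_D/∂q_D = 187 - q_R - 2q_D = 0 gives the reaction function q_D = (187 - q_R)/2.
Rigel substitutes q_D(q_R) into its own profit: π_R = q_R(211 - q_R - (187 - q_R)/2) - 46q_R = (235/2 - (1/2)q_R)q_R - 46q_R.
The leader's first-order condition 143/2 - q_R = 0 yields q_R = 143/2.
Then q_D = (187 - 143/2)/2 = 231/4.

71.50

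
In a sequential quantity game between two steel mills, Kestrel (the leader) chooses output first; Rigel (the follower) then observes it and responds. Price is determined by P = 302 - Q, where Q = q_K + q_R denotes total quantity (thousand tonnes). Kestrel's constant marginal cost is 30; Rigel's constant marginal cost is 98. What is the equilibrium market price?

115

The follower Rigel best-responds to any q_K: π_R = (302 - Q)q_R - 98q_R.
Setting the follower's marginal profit to zero, 204 - q_K - 2q_R = 0, i.e. q_R = (204 - q_K)/2.
Kestrel substitutes q_R(q_K) into its own profit: π_K = q_K(302 - q_K - (204 - q_K)/2) - 30q_K = (200 - (1/2)q_K)q_K - 30q_K.
Maximising: ∂π_K/∂q_K = 170 - q_K = 0, giving q_K = 170.
Then q_R = (204 - 170)/2 = 17.
Total output Q = 187, so price P = 302 - 187 = 115.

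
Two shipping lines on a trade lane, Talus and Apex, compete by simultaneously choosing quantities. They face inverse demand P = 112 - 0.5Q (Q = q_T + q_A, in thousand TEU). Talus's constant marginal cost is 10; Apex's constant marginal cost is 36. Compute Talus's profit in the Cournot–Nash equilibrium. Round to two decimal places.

3640.89

Talus's profit: π_T = (112 - 0.5Q)q_T - (10q_T). Setting ∂π_T/∂q_T = 0: 102 - q_T - (1/2)(q_A) = 0.
Apex's first-order condition: 76 - q_A - (1/2)(q_T) = 0.
So q_T = (102 - (1/2)q_A) and q_A = (76 - (1/2)q_T).
Solving the pair: q_T = 256/3, q_A = 100/3.
Price P = 112 - (1/2)·(356/3) = 158/3.
Talus's profit: (158/3 - 10)·(256/3) = 3640.8889.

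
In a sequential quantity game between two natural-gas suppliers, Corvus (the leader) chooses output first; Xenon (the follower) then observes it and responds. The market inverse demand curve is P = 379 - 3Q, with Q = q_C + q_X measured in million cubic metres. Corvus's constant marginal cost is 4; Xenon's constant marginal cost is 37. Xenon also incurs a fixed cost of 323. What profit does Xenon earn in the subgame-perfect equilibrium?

The follower Xenon best-responds to any q_C: π_X = (379 - 3Q)q_X - 37q_X.
∂π_X/∂q_X = 342 - 3q_C - 6q_X = 0 gives the reaction function q_X = (342 - 3q_C)/6.
The leader anticipates this reaction. Substituting into P = 379 - 3Q gives P = 208 - (3/2)q_C, so π_C = (208 - (3/2)q_C)q_C - 4q_C.
The leader's first-order condition 204 - 3q_C = 0 yields q_C = 68.
Then q_X = (342 - 3·68)/6 = 23.
Price P = 379 - 3·91 = 106.
Xenon's profit: (106 - 37)·23 - 323 = 1264.

1264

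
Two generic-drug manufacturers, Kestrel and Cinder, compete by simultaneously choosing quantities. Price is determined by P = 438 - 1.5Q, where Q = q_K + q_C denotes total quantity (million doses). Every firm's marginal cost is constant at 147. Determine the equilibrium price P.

244

Each firm earns π_i = (438 - 1.5Q)q_i - 147q_i.
Setting ∂π_i/∂q_i = 0 with rivals' quantities fixed: 291 - 3q_i - (3/2)q_j = 0.
With identical firms every q_j equals q_i, so q_j = q_i and 291 = (9/2)q_i, giving q_i = 194/3.
Total output Q = 388/3, so price P = 438 - (3/2)·(388/3) = 244.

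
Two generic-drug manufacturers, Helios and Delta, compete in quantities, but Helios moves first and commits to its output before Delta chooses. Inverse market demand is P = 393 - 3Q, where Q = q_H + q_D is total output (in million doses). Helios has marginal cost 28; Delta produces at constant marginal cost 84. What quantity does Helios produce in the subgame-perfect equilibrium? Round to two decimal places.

Solve by backward induction. Given q_H, the follower Delta maximises π_D = (393 - 3q_H - 3q_D)q_D - 84q_D.
∂π_D/∂q_D = 309 - 3q_H - 6q_D = 0 gives the reaction function q_D = (309 - 3q_H)/6.
The leader anticipates this reaction. Substituting into P = 393 - 3Q gives P = 477/2 - (3/2)q_H, so π_H = (477/2 - (3/2)q_H)q_H - 28q_H.
The leader's first-order condition 421/2 - 3q_H = 0 yields q_H = 421/6.
Then q_D = (309 - 3·(421/6))/6 = 197/12.

70.17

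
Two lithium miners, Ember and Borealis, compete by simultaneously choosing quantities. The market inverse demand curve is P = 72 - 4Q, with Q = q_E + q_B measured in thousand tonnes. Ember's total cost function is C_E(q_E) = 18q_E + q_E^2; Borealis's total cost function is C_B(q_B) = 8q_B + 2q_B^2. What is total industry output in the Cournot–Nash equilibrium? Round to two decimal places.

7.85

Ember's profit: π_E = (72 - 4Q)q_E - (18q_E + q_E²). Setting ∂π_E/∂q_E = 0: 54 - 10q_E - 4(q_B) = 0.
Borealis's first-order condition: 64 - 12q_B - 4(q_E) = 0.
Best responses: q_E = (54 - 4q_B)/10, q_B = (64 - 4q_E)/12.
Solving the pair: q_E = 49/13, q_B = 53/13.
Total output Q = 49/13 + 53/13 = 102/13.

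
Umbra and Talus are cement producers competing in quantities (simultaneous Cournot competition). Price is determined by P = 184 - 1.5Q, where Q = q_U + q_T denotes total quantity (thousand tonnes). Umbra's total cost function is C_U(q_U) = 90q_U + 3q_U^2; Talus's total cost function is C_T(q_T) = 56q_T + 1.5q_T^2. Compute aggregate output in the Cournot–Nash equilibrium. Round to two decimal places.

Umbra's profit: π_U = (184 - 1.5Q)q_U - (90q_U + 3q_U²). Setting ∂π_U/∂q_U = 0: 94 - 9q_U - (3/2)(q_T) = 0.
Talus's first-order condition: 128 - 6q_T - (3/2)(q_U) = 0.
Best responses: q_U = (94 - (3/2)q_T)/9, q_T = (128 - (3/2)q_U)/6.
Solving the pair: q_U = 496/69, q_T = 1348/69.
Total output Q = 496/69 + 1348/69 = 1844/69.

26.72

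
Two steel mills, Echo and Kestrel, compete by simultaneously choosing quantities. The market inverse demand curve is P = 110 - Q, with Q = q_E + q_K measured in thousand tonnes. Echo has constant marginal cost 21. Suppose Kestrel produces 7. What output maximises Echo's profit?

With the rival's output fixed at 7, Echo's profit is π_E = (110 - 7 - q_E)q_E - (21q_E) = (103 - q_E)q_E - (21q_E).
∂π_E/∂q_E = 82 - 2q_E = 0, so q_E = 41.

41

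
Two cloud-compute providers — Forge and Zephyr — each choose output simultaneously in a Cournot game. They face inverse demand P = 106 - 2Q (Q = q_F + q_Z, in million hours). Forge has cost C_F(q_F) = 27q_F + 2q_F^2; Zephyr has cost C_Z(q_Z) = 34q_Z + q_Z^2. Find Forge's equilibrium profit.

Forge's profit: π_F = (106 - 2Q)q_F - (27q_F + 2q_F²). Setting ∂π_F/∂q_F = 0: 79 - 8q_F - 2(q_Z) = 0.
Zephyr's profit: π_Z = (106 - 2Q)q_Z - (34q_Z + q_Z²). Setting ∂π_Z/∂q_Z = 0: 72 - 6q_Z - 2(q_F) = 0.
Best responses: q_F = (79 - 2q_Z)/8, q_Z = (72 - 2q_F)/6.
Substituting one into the other gives q_F = 15/2 and q_Z = 19/2.
Price P = 106 - 2·17 = 72.
Forge's profit: 72·(15/2) - 27·(15/2) - 2(15/2)² = 225.

225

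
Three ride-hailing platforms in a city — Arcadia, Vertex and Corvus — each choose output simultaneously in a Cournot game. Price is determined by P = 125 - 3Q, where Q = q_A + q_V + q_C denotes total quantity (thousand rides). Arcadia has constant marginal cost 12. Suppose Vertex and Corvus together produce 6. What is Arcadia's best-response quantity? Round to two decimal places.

15.83

With rivals' combined output fixed at 6, Arcadia's profit is π_A = (125 - 3·6 - 3q_A)q_A - (12q_A) = (107 - 3q_A)q_A - (12q_A).
∂π_A/∂q_A = 95 - 6q_A = 0, so q_A = 95/6.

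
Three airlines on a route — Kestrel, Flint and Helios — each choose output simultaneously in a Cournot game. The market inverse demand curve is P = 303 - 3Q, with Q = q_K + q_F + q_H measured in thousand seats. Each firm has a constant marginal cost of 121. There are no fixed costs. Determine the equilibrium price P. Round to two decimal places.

A representative firm's profit is π_i = q_i(303 - 3Q) - 121q_i.
Setting ∂π_i/∂q_i = 0 with rivals' quantities fixed: 182 - 6q_i - 3·Σ_{j≠i} q_j = 0.
With identical firms every q_j equals q_i, so Σ_{j≠i} q_j = 2q_i and 182 = 12q_i, giving q_i = 91/6.
Total output Q = 91/2, so price P = 303 - 3·(91/2) = 333/2.

166.50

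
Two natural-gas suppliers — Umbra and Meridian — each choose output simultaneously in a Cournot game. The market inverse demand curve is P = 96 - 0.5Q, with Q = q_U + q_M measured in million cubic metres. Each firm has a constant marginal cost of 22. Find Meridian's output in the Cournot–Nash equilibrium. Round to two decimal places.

49.33

Each firm earns π_i = (96 - 0.5Q)q_i - 22q_i.
Setting ∂π_i/∂q_i = 0 with rivals' quantities fixed: 74 - q_i - (1/2)q_j = 0.
With identical firms every q_j equals q_i, so q_j = q_i and 74 = (3/2)q_i, giving q_i = 148/3.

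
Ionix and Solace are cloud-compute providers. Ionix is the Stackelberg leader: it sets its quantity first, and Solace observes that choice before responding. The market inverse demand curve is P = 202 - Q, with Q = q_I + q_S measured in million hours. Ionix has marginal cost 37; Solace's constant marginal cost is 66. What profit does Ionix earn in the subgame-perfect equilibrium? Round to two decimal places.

4704.50

Solve by backward induction. Given q_I, the follower Solace maximises π_S = (202 - q_I - q_S)q_S - 66q_S.
∂π_S/∂q_S = 136 - q_I - 2q_S = 0 gives the reaction function q_S = (136 - q_I)/2.
The leader anticipates this reaction. Substituting into P = 202 - Q gives P = 134 - (1/2)q_I, so π_I = (134 - (1/2)q_I)q_I - 37q_I.
Leader FOC: 97 - q_I = 0, so q_I = 97.
Then q_S = (136 - 97)/2 = 39/2.
Price P = 202 - 233/2 = 171/2.
Ionix's profit: (171/2 - 37)·97 = 4704.5000.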